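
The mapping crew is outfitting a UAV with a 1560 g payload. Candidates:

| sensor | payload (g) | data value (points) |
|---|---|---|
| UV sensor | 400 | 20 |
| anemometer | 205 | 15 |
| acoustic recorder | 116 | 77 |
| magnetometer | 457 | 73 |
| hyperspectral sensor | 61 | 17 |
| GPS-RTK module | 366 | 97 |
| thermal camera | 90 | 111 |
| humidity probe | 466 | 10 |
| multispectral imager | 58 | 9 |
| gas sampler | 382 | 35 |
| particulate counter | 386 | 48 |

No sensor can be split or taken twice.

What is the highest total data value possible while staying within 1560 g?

Best packing: acoustic recorder + magnetometer + hyperspectral sensor + GPS-RTK module + thermal camera + multispectral imager + particulate counter — 1534 g, 432 total.
No other feasible combination exceeds 432.

432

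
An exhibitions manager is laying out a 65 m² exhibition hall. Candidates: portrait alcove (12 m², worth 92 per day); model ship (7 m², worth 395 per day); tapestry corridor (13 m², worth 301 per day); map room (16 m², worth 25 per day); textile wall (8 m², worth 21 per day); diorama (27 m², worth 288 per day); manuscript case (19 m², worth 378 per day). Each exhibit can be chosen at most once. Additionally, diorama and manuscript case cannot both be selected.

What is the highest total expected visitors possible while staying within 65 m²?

1187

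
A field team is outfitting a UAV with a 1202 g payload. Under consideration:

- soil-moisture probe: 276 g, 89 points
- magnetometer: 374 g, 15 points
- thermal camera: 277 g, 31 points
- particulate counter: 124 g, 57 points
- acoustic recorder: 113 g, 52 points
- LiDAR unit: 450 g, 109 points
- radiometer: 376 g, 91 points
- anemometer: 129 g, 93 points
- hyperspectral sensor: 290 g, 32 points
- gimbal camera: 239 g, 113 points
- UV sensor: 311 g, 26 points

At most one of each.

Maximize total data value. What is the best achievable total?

443

A density-first pass picks soil-moisture probe + thermal camera + particulate counter + acoustic recorder + anemometer + gimbal camera — 435 at 1158 g.
The 390 g tied up in thermal camera and acoustic recorder is better spent on radiometer — total rises to 443 (1144 g).
The closest alternative, soil-moisture probe + acoustic recorder + radiometer + anemometer + gimbal camera, reaches only 438.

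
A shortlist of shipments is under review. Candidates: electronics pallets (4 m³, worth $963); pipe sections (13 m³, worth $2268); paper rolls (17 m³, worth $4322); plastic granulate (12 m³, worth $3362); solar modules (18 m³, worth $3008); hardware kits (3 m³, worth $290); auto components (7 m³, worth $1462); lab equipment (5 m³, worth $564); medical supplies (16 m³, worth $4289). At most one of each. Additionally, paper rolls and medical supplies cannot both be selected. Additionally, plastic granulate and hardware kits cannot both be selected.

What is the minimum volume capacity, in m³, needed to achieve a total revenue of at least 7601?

28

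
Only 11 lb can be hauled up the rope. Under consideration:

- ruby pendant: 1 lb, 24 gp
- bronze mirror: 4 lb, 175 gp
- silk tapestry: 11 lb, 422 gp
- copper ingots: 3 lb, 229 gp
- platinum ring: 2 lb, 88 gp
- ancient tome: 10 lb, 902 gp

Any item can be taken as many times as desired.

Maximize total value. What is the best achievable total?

Density check — ancient tome 90.20, copper ingots 76.33, platinum ring 44.00 are the best per lb.
Best packing: ruby pendant + ancient tome — 11 lb, 926 total.
No other feasible combination exceeds 926.

926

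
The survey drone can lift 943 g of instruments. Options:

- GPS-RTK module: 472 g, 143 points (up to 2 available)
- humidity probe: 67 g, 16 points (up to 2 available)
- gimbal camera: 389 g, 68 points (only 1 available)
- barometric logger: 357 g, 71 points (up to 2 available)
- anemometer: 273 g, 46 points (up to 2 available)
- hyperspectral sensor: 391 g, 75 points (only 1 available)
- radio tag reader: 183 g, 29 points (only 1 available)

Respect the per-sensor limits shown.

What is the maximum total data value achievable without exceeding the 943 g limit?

234

Greedy by ratio would take GPS-RTK module + 2×humidity probe + anemometer: 879 g used, total 221.
Dropping humidity probe and anemometer frees 340 g; slotting in hyperspectral sensor (391 g) lifts the total to 234 at 930 g.
No other feasible combination exceeds 234.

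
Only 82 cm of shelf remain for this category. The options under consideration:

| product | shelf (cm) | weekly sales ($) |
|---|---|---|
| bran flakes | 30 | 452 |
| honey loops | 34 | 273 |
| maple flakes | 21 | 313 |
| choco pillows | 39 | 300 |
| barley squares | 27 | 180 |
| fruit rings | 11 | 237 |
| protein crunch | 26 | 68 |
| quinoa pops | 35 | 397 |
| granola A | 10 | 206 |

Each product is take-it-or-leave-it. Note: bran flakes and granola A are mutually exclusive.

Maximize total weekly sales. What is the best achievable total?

By weekly sales per cm: fruit rings 21.55, granola A 20.60, bran flakes 15.07 lead.
Taking maple flakes + fruit rings + quinoa pops + granola A: 77 cm used, 1153 in weekly sales.
Next best is bran flakes + fruit rings + quinoa pops at 1086 (76 cm) — short by 67.

1153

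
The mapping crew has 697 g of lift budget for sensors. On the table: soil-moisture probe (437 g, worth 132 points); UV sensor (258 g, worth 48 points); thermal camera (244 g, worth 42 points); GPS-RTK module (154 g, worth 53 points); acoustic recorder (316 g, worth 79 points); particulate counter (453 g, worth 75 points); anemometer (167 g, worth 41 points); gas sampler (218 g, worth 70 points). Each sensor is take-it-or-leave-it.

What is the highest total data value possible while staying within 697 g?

202

By data value per g: GPS-RTK module 0.34, gas sampler 0.32, soil-moisture probe 0.30, acoustic recorder 0.25 lead.
Best packing: soil-moisture probe + gas sampler — 655 g, 202 total.
GPS-RTK module + acoustic recorder + gas sampler matches that 202 at 688 g; no feasible combination exceeds it.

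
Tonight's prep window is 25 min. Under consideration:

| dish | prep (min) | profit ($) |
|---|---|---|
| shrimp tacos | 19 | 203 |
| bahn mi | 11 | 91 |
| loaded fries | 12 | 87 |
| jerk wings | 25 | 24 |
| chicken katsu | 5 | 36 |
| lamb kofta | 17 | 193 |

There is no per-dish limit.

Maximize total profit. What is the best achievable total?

239

Taking the top-ratio dishes first gives chicken katsu + lamb kofta for 229 (22 min).
Replace lamb kofta with shrimp tacos: the trade gains 10 net, giving 239 at 24 min.
That's the maximum — no swap from here does better than 239.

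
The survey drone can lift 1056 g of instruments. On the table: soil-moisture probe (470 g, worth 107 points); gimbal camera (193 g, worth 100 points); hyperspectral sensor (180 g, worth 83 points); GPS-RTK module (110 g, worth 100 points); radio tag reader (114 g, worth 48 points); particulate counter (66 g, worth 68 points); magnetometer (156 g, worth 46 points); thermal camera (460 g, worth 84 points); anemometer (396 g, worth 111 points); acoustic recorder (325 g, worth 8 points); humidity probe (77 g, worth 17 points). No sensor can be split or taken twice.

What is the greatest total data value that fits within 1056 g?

479

A density-first pass picks gimbal camera + hyperspectral sensor + GPS-RTK module + radio tag reader + particulate counter + magnetometer + humidity probe — 462 at 896 g.
The 270 g tied up in radio tag reader and magnetometer is better spent on anemometer — total rises to 479 (1022 g).
The spare 34 g is too small for any remaining sensor, and no exchange beats 479.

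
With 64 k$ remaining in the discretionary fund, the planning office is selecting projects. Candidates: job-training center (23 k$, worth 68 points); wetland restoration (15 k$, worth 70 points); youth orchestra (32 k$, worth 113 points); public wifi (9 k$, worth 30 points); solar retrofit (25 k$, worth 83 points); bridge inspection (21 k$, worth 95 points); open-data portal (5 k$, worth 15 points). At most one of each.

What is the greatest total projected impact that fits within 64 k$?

Ranking by ratio (projected impact/k$): wetland restoration 4.67, bridge inspection 4.52, youth orchestra 3.53.
The ratio heuristic lands on wetland restoration + public wifi + bridge inspection + open-data portal (210) but leaves 14 k$ idle.
Replace public wifi and open-data portal with solar retrofit: the trade gains 38 net, giving 248 at 61 k$.

248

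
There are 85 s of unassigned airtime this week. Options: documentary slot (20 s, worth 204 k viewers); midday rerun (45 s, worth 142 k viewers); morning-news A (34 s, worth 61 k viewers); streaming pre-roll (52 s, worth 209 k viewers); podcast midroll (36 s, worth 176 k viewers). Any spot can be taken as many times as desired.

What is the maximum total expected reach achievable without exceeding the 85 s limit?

816

Taking 4×documentary slot: 80 s used, 816 in expected reach.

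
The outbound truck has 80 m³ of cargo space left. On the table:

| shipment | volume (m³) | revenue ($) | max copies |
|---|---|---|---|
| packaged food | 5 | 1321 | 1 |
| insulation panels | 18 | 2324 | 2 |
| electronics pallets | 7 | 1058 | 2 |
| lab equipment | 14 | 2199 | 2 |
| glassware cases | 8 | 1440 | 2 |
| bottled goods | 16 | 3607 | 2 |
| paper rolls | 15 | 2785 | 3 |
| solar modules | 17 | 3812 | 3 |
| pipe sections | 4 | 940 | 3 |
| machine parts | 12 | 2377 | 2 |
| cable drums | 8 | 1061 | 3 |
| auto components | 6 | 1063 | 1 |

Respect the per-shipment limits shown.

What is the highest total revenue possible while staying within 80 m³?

18244

Greedy by ratio would take packaged food + 2×bottled goods + solar modules + 3×pipe sections + machine parts: 78 m³ used, total 17544.
Dropping bottled goods and pipe sections and machine parts frees 32 m³; slotting in 2×solar modules (34 m³) lifts the total to 18244 at 80 m³.
Nothing else within 80 m³ beats 18244.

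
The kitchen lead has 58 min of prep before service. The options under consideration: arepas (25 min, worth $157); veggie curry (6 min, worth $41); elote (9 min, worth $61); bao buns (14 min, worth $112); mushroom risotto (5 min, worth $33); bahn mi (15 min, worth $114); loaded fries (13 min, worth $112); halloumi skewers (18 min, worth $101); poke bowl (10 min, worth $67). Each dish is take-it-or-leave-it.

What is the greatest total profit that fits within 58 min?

Taking the top-ratio dishes first gives veggie curry + elote + bao buns + bahn mi + loaded fries for 440 (57 min).
Dropping elote frees 9 min; slotting in poke bowl (10 min) lifts the total to 446 at 58 min.
Next best is veggie curry + elote + bao buns + bahn mi + loaded fries at 440 (57 min) — short by 6.

446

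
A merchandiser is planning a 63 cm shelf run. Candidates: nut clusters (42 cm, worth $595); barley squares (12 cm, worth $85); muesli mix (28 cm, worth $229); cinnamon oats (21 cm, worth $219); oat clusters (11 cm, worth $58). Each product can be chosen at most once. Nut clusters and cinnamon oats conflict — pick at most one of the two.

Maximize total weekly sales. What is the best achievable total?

680

Best packing: nut clusters + barley squares — 54 cm, 680 total.
An exhaustive check of the 32 subsets confirms 680.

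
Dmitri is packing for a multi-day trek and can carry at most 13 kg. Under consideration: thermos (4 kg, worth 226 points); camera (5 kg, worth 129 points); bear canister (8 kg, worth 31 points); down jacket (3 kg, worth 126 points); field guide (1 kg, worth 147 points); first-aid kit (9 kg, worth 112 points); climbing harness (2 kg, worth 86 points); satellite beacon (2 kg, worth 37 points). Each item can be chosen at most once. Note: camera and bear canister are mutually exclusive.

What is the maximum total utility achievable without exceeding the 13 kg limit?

The ratio heuristic lands on thermos + down jacket + field guide + climbing harness + satellite beacon (622) but leaves 1 kg idle.
Dropping climbing harness and satellite beacon frees 4 kg; slotting in camera (5 kg) lifts the total to 628 at 13 kg.
The closest alternative, thermos + down jacket + field guide + climbing harness + satellite beacon, reaches only 622.

628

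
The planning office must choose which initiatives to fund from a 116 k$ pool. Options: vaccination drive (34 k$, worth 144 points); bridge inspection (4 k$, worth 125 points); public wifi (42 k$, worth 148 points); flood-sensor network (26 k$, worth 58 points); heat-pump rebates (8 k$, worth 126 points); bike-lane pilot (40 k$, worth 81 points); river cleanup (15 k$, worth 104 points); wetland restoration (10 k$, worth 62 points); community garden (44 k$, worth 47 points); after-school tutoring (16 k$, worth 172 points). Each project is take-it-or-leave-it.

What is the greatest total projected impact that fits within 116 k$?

Vaccination drive + bridge inspection + flood-sensor network + heat-pump rebates + river cleanup + wetland restoration + after-school tutoring uses 113 of the 116 k$ and totals 791.
Runner-up vaccination drive + bridge inspection + public wifi + heat-pump rebates + wetland restoration + after-school tutoring tops out at 777.

791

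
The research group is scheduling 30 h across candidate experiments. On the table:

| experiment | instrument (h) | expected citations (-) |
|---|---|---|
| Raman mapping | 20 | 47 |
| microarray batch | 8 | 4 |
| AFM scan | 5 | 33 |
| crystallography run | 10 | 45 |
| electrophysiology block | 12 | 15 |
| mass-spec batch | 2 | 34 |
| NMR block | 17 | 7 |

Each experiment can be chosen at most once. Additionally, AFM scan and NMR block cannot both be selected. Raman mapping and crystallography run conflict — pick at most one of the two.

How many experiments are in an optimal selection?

4

The maximum expected citations within 30 h is 127.
AFM scan + crystallography run + electrophysiology block + mass-spec batch hits 127 at 29 h.
Every optimal selection uses 4 experiments.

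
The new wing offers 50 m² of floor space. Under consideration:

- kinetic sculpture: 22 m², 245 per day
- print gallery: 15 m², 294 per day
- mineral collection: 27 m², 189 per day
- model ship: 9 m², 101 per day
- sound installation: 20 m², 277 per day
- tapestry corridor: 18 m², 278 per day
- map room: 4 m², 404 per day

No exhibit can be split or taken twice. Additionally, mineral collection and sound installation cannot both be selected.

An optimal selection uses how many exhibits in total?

4

Optimal total is 1077.
One optimal bundle: print gallery + model ship + tapestry corridor + map room (46 m²).
Any selection reaching 1077 contains exactly 4 exhibits.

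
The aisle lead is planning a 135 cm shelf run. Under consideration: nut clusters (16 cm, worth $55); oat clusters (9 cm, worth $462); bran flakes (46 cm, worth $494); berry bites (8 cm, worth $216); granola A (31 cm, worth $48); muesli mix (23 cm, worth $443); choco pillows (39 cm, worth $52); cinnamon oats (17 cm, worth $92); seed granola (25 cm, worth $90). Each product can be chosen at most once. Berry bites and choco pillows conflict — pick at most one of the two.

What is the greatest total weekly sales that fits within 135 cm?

1797

Oat clusters + bran flakes + berry bites + muesli mix + cinnamon oats + seed granola uses 128 of the 135 cm and totals 1797.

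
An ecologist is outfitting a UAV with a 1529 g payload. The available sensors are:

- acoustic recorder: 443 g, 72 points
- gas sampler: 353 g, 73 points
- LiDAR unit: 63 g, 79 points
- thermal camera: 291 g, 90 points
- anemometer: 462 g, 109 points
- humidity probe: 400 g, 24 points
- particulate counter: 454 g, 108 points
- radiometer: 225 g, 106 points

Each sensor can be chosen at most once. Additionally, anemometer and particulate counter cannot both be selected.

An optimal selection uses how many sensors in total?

Optimal total is 457.
For example gas sampler + LiDAR unit + thermal camera + anemometer + radiometer achieves it, using 1394 g.
Every optimal selection uses 5 sensors.

5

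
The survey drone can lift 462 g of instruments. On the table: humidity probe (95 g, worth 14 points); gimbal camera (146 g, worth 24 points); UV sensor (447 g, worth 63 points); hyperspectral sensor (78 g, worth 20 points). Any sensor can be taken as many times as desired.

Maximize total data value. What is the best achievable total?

Filling by ratio: 5×hyperspectral sensor for 100, with 72 g left unused.
Replace hyperspectral sensor with gimbal camera: the trade gains 4 net, giving 104 at 458 g.

104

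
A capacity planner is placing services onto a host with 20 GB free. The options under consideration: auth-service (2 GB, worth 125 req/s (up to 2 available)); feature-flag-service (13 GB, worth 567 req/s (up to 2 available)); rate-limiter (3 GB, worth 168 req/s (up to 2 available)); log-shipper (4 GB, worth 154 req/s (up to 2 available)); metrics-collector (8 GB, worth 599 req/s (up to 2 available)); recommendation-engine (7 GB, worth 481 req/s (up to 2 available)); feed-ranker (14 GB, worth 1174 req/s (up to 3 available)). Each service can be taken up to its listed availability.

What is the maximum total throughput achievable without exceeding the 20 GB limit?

1510

By throughput per GB: feed-ranker 83.86, metrics-collector 74.88, recommendation-engine 68.71 lead.
Greedy by ratio would take 2×auth-service + feed-ranker: 18 GB used, total 1424.
Replace 2×auth-service with 2×rate-limiter: the trade gains 86 net, giving 1510 at 20 GB.
Every other selection either busts 20 GB or exceeds an availability limit or fails to beat 1510.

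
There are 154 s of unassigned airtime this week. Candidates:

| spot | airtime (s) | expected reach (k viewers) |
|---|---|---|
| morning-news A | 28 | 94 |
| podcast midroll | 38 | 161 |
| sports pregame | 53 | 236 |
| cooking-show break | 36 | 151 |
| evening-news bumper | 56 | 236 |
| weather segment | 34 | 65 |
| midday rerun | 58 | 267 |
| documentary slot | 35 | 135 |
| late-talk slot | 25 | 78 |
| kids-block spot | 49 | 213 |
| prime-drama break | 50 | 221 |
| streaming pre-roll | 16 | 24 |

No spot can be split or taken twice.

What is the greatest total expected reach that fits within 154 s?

670

By expected reach per s: midday rerun 4.60, sports pregame 4.45, prime-drama break 4.42, kids-block spot 4.35 lead.
The ratio heuristic lands on podcast midroll + sports pregame + midday rerun (664) but leaves 5 s idle.
The 96 s tied up in podcast midroll and midday rerun is better spent on kids-block spot + prime-drama break — total rises to 670 (152 s).
Next best is podcast midroll + sports pregame + midday rerun at 664 (149 s) — short by 6.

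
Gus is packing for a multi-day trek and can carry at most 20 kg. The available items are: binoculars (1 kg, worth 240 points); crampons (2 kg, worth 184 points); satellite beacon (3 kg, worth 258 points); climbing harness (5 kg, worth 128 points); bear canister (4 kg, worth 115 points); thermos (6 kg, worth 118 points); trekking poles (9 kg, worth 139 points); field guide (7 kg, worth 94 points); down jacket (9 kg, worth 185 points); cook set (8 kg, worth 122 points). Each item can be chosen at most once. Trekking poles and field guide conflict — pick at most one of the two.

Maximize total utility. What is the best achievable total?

Ranking by ratio (utility/kg): binoculars 240.00, crampons 92.00, satellite beacon 86.00, bear canister 28.75.
Greedy by ratio would take binoculars + crampons + satellite beacon + climbing harness + bear canister: 15 kg used, total 925.
Dropping bear canister frees 4 kg; slotting in down jacket (9 kg) lifts the total to 995 at 20 kg.

995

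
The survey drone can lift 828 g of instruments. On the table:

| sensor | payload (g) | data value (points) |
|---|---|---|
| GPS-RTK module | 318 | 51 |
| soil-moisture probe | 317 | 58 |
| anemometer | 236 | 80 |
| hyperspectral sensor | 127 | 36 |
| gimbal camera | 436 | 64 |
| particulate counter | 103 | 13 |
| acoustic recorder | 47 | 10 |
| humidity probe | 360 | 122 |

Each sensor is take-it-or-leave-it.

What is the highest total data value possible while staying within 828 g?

251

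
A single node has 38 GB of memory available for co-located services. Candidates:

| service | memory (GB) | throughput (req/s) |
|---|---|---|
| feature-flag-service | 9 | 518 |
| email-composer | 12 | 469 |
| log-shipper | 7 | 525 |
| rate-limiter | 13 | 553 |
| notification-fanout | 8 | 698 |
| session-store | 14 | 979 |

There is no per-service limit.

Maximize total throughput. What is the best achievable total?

3144

Taking the top-ratio services first gives 4×notification-fanout for 2792 (32 GB).
Dropping notification-fanout frees 8 GB; slotting in 2×log-shipper (14 GB) lifts the total to 3144 at 38 GB.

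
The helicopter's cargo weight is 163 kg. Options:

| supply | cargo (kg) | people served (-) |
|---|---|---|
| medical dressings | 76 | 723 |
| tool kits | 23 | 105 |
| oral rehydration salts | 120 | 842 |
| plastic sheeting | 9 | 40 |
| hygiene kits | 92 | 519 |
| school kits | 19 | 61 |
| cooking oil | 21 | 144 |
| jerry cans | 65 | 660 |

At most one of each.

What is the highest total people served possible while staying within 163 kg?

1527

Best packing: medical dressings + cooking oil + jerry cans — 162 kg, 1527 total.
Runner-up medical dressings + school kits + jerry cans tops out at 1444.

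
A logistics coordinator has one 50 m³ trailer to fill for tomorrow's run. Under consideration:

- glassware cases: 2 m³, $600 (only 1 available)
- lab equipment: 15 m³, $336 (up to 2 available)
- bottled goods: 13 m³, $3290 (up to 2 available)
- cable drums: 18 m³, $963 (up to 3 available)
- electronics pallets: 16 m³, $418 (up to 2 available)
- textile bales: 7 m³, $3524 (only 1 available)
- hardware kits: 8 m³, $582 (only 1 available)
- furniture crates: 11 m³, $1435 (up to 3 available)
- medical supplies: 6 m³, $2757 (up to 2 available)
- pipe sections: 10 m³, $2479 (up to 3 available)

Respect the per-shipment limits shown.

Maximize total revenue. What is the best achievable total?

Ranking by ratio (revenue/m³): textile bales 503.43, medical supplies 459.50, glassware cases 300.00, bottled goods 253.08.
A density-first pass picks glassware cases + 2×bottled goods + textile bales + 2×medical supplies — 16218 at 47 m³.
The 28 m³ tied up in glassware cases and 2×bottled goods is better spent on 3×pipe sections — total rises to 16475 (49 m³).
Every other selection either busts 50 m³ or exceeds an availability limit or fails to beat 16475.

16475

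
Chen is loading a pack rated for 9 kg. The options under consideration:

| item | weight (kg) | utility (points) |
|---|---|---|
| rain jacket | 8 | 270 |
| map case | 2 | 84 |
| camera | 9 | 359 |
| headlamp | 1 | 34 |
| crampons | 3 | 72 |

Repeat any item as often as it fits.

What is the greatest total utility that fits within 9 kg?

370

Density check — map case 42.00, camera 39.89, headlamp 34.00, rain jacket 33.75 are the best per kg.
Best packing: 4×map case + headlamp — 9 kg, 370 total.
No other feasible combination exceeds 370.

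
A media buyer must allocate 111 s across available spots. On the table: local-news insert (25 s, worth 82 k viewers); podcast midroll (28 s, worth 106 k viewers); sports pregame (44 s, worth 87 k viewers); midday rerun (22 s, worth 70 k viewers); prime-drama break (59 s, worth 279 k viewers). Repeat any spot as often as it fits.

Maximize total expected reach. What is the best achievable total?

Taking podcast midroll + midday rerun + prime-drama break: 109 s used, 455 in expected reach.
That's the maximum — no swap from here does better than 455.

455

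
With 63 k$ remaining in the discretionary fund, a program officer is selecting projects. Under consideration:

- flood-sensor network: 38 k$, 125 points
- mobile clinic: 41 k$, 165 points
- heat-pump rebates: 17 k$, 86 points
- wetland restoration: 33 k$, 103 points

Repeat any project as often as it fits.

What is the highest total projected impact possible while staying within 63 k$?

3×heat-pump rebates uses 51 of the 63 k$ and totals 258.

258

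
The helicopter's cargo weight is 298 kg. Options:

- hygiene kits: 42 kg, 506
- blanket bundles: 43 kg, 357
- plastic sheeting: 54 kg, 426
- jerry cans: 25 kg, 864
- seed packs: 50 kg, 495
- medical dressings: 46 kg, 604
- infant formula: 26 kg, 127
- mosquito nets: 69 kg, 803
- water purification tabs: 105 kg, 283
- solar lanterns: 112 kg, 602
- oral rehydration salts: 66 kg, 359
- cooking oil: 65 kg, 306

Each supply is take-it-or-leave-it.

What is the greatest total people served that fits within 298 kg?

3698

The ratio heuristic lands on hygiene kits + blanket bundles + jerry cans + seed packs + medical dressings + mosquito nets (3629) but leaves 23 kg idle.
Dropping blanket bundles frees 43 kg; slotting in plastic sheeting (54 kg) lifts the total to 3698 at 286 kg.
Runner-up hygiene kits + jerry cans + seed packs + medical dressings + mosquito nets + oral rehydration salts tops out at 3631.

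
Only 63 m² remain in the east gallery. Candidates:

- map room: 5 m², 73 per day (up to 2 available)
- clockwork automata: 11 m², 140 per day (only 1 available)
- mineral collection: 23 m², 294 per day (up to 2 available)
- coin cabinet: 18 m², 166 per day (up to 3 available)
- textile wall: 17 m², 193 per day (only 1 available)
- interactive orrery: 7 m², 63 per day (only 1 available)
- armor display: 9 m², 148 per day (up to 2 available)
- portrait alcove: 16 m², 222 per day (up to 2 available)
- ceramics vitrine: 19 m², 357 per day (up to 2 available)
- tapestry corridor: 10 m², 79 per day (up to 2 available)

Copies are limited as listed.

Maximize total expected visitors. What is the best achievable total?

1084

Filling by ratio: map room + 2×armor display + 2×ceramics vitrine for 1083, with 2 m² left unused.
The 14 m² tied up in map room and armor display is better spent on portrait alcove — total rises to 1084 (63 m²).
Nothing else within 63 m² beats 1084.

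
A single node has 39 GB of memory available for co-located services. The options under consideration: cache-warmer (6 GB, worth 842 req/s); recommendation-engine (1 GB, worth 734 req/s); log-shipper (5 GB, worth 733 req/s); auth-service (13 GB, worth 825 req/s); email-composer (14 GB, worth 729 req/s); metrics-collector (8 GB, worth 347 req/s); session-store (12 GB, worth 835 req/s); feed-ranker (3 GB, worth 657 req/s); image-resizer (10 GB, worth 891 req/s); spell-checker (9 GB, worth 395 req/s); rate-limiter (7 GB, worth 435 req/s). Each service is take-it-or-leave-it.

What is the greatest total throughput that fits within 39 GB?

4692

The ratio ordering already packs tightly: cache-warmer + recommendation-engine + log-shipper + session-store + feed-ranker + image-resizer, 37 GB, 4692.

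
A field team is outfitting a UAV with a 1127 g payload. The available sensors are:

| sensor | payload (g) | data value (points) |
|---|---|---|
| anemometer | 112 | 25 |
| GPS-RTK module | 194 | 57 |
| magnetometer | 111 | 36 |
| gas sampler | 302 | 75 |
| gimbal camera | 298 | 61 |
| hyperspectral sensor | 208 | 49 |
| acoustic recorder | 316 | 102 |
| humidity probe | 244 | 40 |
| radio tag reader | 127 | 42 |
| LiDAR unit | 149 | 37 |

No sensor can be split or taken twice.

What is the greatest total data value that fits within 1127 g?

323

Density check — radio tag reader 0.33, magnetometer 0.32, acoustic recorder 0.32, GPS-RTK module 0.29 are the best per g.
A density-first pass picks GPS-RTK module + magnetometer + gas sampler + acoustic recorder + radio tag reader — 312 at 1050 g.
Replace gas sampler with hyperspectral sensor + LiDAR unit: the trade gains 11 net, giving 323 at 1105 g.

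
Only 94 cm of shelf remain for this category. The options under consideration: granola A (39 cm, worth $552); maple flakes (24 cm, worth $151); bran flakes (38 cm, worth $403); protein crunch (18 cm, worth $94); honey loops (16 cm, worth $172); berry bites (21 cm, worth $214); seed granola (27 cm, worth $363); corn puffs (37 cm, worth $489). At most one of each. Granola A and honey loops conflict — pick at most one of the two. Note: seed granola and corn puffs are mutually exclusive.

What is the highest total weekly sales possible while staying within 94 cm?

1135

Ranking by ratio (weekly sales/cm): granola A 14.15, seed granola 13.44, corn puffs 13.22, honey loops 10.75.
Taking granola A + protein crunch + corn puffs: 94 cm used, 1135 in weekly sales.
Next best is granola A + berry bites + seed granola at 1129 (87 cm) — short by 6.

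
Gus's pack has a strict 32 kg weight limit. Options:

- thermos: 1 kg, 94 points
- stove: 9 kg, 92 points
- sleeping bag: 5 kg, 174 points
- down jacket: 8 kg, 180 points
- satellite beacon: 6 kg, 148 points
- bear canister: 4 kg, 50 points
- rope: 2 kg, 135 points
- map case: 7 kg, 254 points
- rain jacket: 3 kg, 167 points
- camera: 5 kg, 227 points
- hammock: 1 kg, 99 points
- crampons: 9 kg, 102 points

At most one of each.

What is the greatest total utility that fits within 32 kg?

By utility per kg: hammock 99.00, thermos 94.00, rope 67.50 lead.
Filling by ratio: thermos + sleeping bag + satellite beacon + rope + map case + rain jacket + camera + hammock for 1298, with 2 kg left unused.
Dropping satellite beacon frees 6 kg; slotting in down jacket (8 kg) lifts the total to 1330 at 32 kg.

1330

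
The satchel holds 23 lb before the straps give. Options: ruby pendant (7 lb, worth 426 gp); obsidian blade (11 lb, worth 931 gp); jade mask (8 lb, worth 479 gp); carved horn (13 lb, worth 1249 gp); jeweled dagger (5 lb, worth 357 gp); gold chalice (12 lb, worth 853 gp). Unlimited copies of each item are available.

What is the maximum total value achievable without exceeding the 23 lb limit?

1963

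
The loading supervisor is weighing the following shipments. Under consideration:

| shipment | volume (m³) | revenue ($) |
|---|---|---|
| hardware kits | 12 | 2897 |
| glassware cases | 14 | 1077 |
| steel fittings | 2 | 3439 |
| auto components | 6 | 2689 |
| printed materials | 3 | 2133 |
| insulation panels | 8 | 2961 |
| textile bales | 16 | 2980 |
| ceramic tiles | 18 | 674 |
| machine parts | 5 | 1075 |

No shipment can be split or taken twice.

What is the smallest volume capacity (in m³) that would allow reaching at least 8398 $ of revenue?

13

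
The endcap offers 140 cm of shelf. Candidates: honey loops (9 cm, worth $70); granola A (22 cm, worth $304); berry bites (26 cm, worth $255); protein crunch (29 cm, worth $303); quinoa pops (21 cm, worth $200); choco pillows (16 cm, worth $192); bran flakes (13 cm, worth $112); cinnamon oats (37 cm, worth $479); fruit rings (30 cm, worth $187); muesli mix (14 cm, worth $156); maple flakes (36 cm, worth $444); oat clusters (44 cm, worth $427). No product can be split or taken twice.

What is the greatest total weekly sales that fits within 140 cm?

1722

Greedy by ratio would take granola A + choco pillows + bran flakes + cinnamon oats + muesli mix + maple flakes: 138 cm used, total 1687.
Dropping bran flakes and muesli mix frees 27 cm; slotting in protein crunch (29 cm) lifts the total to 1722 at 140 cm.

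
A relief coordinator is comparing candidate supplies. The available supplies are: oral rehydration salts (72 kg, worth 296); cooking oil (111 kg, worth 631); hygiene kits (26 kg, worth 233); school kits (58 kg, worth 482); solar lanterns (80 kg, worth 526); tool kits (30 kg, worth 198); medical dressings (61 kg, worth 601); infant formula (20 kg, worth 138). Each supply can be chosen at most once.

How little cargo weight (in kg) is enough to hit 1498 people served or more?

Minimise kg subject to total people served ≥ 1498.
hygiene kits + school kits + tool kits + medical dressings reaches 1514 using 175 kg.
No combination under 175 kg hits 1498.

175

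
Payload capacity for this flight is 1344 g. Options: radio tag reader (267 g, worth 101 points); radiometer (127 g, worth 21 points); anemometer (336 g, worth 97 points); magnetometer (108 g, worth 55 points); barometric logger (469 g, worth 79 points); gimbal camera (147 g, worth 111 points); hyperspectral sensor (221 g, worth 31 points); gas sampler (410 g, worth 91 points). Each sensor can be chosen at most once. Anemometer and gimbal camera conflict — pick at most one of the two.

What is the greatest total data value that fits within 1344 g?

Ranking by ratio (data value/g): gimbal camera 0.76, magnetometer 0.51, radio tag reader 0.38, anemometer 0.29.
Taking radio tag reader + radiometer + magnetometer + gimbal camera + hyperspectral sensor + gas sampler: 1280 g used, 410 in data value.
Nothing else feasible within 1344 g beats 410.

410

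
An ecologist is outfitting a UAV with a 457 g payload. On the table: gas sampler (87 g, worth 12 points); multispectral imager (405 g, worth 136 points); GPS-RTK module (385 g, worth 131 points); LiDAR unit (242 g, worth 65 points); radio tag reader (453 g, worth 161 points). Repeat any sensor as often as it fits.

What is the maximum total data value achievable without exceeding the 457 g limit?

Taking radio tag reader: 453 g used, 161 in data value.

161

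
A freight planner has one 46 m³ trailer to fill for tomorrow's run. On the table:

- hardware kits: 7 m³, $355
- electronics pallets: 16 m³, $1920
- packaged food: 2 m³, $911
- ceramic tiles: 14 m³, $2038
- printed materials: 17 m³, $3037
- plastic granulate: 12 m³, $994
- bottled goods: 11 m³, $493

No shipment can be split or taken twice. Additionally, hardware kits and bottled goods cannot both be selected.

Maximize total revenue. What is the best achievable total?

6980

Packaged food + ceramic tiles + printed materials + plastic granulate uses 45 of the 46 m³ and totals 6980.
The spare 1 m³ is too small for any remaining shipment, and no feasible exchange beats 6980.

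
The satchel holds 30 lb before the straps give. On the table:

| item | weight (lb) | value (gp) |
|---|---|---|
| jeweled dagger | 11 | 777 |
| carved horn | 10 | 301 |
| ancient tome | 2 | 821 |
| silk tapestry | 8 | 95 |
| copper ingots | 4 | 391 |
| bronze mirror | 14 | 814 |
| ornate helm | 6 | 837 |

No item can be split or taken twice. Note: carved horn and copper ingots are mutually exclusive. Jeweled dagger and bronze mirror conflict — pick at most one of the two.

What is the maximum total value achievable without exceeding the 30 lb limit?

2863

By value per lb: ancient tome 410.50, ornate helm 139.50, copper ingots 97.75, jeweled dagger 70.64 lead.
Taking the top-ratio items first gives jeweled dagger + ancient tome + copper ingots + ornate helm for 2826 (23 lb).
The 11 lb tied up in jeweled dagger is better spent on bronze mirror — total rises to 2863 (26 lb).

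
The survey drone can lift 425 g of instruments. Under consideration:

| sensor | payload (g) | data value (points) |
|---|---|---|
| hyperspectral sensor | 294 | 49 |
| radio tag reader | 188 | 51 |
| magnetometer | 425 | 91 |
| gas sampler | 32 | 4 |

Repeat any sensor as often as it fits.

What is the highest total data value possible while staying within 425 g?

106

Ranking by ratio (data value/g): radio tag reader 0.27, magnetometer 0.21, hyperspectral sensor 0.17.
Best packing: 2×radio tag reader + gas sampler — 408 g, 106 total.
That's the maximum — no swap from here does better than 106.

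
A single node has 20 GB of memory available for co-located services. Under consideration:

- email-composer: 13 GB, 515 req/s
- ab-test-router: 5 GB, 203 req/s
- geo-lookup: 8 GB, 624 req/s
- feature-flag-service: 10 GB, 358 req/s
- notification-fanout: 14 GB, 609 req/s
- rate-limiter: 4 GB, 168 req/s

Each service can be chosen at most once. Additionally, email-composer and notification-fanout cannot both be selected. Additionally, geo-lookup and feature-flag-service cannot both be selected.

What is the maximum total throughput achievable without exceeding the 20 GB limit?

995

Best packing: ab-test-router + geo-lookup + rate-limiter — 17 GB, 995 total.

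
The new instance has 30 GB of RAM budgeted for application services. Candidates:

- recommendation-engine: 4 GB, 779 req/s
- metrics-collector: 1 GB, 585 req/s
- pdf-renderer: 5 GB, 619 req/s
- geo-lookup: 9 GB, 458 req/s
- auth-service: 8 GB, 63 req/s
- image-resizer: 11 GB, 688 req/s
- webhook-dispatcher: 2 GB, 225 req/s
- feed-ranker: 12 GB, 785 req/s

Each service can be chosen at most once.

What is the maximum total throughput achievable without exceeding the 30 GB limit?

The ratio heuristic lands on recommendation-engine + metrics-collector + pdf-renderer + webhook-dispatcher + feed-ranker (2993) but leaves 6 GB idle.
Dropping webhook-dispatcher and feed-ranker frees 14 GB; slotting in geo-lookup + image-resizer (20 GB) lifts the total to 3129 at 30 GB.

3129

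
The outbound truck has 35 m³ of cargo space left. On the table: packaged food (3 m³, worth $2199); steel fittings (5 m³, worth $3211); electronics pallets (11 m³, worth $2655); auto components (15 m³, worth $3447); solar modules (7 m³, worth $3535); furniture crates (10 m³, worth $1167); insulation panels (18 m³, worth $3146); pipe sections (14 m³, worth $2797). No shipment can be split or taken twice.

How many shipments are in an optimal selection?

The maximum revenue within 35 m³ is 12392.
One optimal bundle: packaged food + steel fittings + auto components + solar modules (30 m³).
All optima have 4 shipments.

4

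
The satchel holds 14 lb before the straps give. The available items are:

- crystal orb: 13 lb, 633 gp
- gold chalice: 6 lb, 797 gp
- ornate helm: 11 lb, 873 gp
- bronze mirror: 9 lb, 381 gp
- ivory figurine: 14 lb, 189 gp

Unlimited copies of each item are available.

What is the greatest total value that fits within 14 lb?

By value per lb: gold chalice 132.83, ornate helm 79.36, crystal orb 48.69, bronze mirror 42.33 lead.
The ratio ordering already packs tightly: 2×gold chalice, 12 lb, 1594.
Every other selection either busts 14 lb or fails to beat 1594.

1594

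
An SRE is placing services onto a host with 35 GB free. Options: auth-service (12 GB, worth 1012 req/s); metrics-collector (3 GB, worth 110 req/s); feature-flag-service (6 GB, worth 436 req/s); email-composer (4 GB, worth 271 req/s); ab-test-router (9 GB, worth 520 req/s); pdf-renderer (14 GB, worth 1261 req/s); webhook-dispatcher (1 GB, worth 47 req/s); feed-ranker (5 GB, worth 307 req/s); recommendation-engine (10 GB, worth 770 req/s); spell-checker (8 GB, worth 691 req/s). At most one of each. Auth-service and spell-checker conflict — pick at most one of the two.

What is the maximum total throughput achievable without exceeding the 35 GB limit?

2851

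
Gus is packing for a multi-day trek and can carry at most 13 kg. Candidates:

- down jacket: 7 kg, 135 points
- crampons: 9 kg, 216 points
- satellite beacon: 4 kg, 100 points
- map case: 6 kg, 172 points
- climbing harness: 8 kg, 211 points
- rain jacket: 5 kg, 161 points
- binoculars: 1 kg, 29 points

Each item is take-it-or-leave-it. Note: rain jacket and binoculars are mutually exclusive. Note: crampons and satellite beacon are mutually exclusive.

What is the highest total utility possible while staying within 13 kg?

372

Climbing harness + rain jacket uses 13 of the 13 kg and totals 372.
The closest alternative, satellite beacon + climbing harness + binoculars, reaches only 340.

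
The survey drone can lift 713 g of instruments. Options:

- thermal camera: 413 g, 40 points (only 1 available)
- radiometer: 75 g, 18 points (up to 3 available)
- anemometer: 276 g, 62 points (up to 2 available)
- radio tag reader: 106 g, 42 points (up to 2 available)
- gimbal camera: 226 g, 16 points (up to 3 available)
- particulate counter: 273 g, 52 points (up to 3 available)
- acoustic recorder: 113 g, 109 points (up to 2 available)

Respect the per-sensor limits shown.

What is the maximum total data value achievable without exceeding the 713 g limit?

356

Density check — acoustic recorder 0.96, radio tag reader 0.40, radiometer 0.24 are the best per g.
3×radiometer + 2×radio tag reader + 2×acoustic recorder uses 663 of the 713 g and totals 356.
That's the maximum — no swap from here does better than 356.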